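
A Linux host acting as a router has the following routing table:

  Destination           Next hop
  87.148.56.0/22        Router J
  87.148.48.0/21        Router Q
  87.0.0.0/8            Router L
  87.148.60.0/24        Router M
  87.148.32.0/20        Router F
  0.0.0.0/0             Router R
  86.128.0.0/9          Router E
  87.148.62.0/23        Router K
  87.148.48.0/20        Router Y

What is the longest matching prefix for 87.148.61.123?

Entries matching 87.148.61.123:
  0.0.0.0/0 (default, matches everything)
  87.0.0.0/8 (87.0.0.0 - 87.255.255.255)
  87.148.48.0/20 (87.148.48.0 - 87.148.63.255)
Most specific is 87.148.48.0/20.

87.148.48.0/20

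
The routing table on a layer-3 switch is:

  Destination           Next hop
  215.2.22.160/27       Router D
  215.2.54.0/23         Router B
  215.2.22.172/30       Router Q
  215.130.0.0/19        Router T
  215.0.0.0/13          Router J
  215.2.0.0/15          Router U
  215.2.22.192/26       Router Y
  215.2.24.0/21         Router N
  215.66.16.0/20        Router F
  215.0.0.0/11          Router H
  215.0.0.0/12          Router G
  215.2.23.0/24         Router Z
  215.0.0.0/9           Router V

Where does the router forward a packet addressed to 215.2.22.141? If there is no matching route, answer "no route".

Routes whose prefix contains 215.2.22.141:
  215.0.0.0/9 (215.0.0.0 - 215.127.255.255) -> Router V
  215.0.0.0/11 (215.0.0.0 - 215.31.255.255) -> Router H
  215.0.0.0/12 (215.0.0.0 - 215.15.255.255) -> Router G
  215.0.0.0/13 (215.0.0.0 - 215.7.255.255) -> Router J
  215.2.0.0/15 (215.2.0.0 - 215.3.255.255) -> Router U
More-specific entries that do NOT match:
  215.2.22.172/30 (215.2.22.172 - 215.2.22.175) does not contain 215.2.22.141
  215.2.22.160/27 (215.2.22.160 - 215.2.22.191) does not contain 215.2.22.141
  215.2.22.192/26 (215.2.22.192 - 215.2.22.255) does not contain 215.2.22.141
  215.2.23.0/24 (215.2.23.0 - 215.2.23.255) does not contain 215.2.22.141
  215.2.54.0/23 (215.2.54.0 - 215.2.55.255) does not contain 215.2.22.141
  215.2.24.0/21 (215.2.24.0 - 215.2.31.255) does not contain 215.2.22.141
  215.66.16.0/20 (215.66.16.0 - 215.66.31.255) does not contain 215.2.22.141
  215.130.0.0/19 (215.130.0.0 - 215.130.31.255) does not contain 215.2.22.141
Longest matching prefix is /15 -> next hop Router U.

Router U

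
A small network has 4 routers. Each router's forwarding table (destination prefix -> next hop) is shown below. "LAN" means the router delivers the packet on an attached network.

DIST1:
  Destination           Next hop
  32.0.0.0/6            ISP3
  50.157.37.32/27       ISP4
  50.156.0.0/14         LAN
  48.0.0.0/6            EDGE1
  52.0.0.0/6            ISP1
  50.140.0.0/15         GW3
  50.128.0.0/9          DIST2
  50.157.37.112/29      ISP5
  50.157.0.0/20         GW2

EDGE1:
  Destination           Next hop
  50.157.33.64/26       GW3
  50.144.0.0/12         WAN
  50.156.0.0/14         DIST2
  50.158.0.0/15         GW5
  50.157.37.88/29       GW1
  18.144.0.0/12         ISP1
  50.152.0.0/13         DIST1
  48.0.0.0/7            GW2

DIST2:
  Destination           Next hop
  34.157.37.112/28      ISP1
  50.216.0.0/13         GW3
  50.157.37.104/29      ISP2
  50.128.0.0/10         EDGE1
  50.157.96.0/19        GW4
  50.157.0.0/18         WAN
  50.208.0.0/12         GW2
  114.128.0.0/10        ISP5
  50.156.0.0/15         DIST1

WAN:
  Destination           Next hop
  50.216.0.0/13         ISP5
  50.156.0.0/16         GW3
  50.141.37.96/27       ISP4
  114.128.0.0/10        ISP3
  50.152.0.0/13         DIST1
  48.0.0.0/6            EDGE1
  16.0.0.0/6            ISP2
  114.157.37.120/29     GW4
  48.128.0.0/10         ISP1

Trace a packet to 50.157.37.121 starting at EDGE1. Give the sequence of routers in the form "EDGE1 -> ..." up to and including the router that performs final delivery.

At EDGE1: longest match for 50.157.37.121 is 50.156.0.0/14 -> DIST2
At DIST2: longest match for 50.157.37.121 is 50.157.0.0/18 -> WAN
At WAN: longest match for 50.157.37.121 is 50.152.0.0/13 -> DIST1
At DIST1: longest match for 50.157.37.121 is 50.156.0.0/14 -> LAN

EDGE1 -> DIST2 -> WAN -> DIST1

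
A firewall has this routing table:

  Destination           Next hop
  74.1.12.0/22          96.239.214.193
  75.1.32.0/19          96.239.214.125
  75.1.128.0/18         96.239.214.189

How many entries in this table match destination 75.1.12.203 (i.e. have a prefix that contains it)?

No listed prefix contains 75.1.12.203.
Total matching entries: 0.

0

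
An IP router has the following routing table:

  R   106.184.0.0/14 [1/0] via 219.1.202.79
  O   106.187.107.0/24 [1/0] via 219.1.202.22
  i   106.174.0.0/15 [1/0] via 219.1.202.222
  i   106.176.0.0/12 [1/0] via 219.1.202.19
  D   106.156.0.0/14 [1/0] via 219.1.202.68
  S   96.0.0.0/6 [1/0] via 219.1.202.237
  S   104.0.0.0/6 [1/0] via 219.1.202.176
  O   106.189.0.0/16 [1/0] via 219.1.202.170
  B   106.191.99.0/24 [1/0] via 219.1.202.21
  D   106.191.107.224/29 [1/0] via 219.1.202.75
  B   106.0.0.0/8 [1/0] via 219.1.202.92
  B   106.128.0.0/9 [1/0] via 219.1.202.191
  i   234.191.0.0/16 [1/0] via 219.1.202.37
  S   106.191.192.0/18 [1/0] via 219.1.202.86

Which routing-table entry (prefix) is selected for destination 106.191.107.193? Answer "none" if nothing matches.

106.176.0.0/12

Entries matching 106.191.107.193:
  104.0.0.0/6 (104.0.0.0 - 107.255.255.255)
  106.0.0.0/8 (106.0.0.0 - 106.255.255.255)
  106.128.0.0/9 (106.128.0.0 - 106.255.255.255)
  106.176.0.0/12 (106.176.0.0 - 106.191.255.255)
Most specific is 106.176.0.0/12.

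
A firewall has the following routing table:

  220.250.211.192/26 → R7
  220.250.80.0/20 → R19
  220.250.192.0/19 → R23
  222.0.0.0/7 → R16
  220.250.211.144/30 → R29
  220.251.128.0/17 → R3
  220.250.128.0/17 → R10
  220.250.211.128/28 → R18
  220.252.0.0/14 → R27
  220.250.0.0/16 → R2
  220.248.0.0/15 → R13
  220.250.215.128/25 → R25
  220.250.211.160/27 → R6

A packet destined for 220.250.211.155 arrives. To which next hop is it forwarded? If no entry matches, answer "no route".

Routes whose prefix contains 220.250.211.155:
  220.250.0.0/16 (220.250.0.0 - 220.250.255.255) -> R2
  220.250.128.0/17 (220.250.128.0 - 220.250.255.255) -> R10
  220.250.192.0/19 (220.250.192.0 - 220.250.223.255) -> R23
More-specific entries that do NOT match:
  220.250.211.144/30 (220.250.211.144 - 220.250.211.147) does not contain 220.250.211.155
  220.250.211.128/28 (220.250.211.128 - 220.250.211.143) does not contain 220.250.211.155
  220.250.211.160/27 (220.250.211.160 - 220.250.211.191) does not contain 220.250.211.155
  220.250.211.192/26 (220.250.211.192 - 220.250.211.255) does not contain 220.250.211.155
  220.250.215.128/25 (220.250.215.128 - 220.250.215.255) does not contain 220.250.211.155
  220.250.80.0/20 (220.250.80.0 - 220.250.95.255) does not contain 220.250.211.155
Longest matching prefix is /19 -> next hop R23.

R23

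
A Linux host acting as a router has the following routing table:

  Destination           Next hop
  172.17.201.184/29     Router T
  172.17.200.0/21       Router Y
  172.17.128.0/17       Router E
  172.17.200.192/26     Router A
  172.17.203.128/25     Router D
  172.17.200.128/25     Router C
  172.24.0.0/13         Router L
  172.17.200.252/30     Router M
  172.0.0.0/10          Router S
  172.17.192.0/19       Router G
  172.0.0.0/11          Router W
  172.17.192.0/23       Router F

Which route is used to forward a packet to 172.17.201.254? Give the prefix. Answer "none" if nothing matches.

Entries matching 172.17.201.254:
  172.0.0.0/10 (172.0.0.0 - 172.63.255.255)
  172.0.0.0/11 (172.0.0.0 - 172.31.255.255)
  172.17.128.0/17 (172.17.128.0 - 172.17.255.255)
  172.17.192.0/19 (172.17.192.0 - 172.17.223.255)
  172.17.200.0/21 (172.17.200.0 - 172.17.207.255)
Most specific is 172.17.200.0/21.

172.17.200.0/21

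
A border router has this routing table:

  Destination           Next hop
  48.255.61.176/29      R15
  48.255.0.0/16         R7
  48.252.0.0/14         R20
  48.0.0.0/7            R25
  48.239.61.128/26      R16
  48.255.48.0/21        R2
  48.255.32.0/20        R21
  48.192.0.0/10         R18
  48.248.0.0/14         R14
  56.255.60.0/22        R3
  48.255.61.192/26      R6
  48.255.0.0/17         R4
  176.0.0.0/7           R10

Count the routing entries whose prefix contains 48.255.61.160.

5

Prefixes containing 48.255.61.160:
  48.0.0.0/7 (48.0.0.0 - 49.255.255.255)
  48.192.0.0/10 (48.192.0.0 - 48.255.255.255)
  48.252.0.0/14 (48.252.0.0 - 48.255.255.255)
  48.255.0.0/16 (48.255.0.0 - 48.255.255.255)
  48.255.0.0/17 (48.255.0.0 - 48.255.127.255)
Total matching entries: 5.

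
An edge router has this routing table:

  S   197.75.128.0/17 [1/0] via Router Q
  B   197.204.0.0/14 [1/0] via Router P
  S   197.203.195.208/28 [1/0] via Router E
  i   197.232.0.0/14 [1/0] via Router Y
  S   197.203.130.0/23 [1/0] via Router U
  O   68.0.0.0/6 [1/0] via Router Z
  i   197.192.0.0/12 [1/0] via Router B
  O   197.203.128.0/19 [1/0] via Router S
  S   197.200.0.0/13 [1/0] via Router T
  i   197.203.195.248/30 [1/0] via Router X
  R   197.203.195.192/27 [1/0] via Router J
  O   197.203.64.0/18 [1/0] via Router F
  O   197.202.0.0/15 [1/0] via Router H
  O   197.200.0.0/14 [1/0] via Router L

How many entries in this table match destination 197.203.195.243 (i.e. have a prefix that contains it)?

Prefixes containing 197.203.195.243:
  197.192.0.0/12 (197.192.0.0 - 197.207.255.255)
  197.200.0.0/13 (197.200.0.0 - 197.207.255.255)
  197.200.0.0/14 (197.200.0.0 - 197.203.255.255)
  197.202.0.0/15 (197.202.0.0 - 197.203.255.255)
Total matching entries: 4.

4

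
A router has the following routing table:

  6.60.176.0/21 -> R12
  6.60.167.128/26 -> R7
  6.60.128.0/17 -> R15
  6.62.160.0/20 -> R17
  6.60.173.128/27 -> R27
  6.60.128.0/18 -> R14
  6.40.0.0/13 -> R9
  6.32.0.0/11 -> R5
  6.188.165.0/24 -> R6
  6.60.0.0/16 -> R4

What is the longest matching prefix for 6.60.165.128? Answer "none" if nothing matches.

Entries matching 6.60.165.128:
  6.32.0.0/11 (6.32.0.0 - 6.63.255.255)
  6.60.0.0/16 (6.60.0.0 - 6.60.255.255)
  6.60.128.0/17 (6.60.128.0 - 6.60.255.255)
  6.60.128.0/18 (6.60.128.0 - 6.60.191.255)
Most specific is 6.60.128.0/18.

6.60.128.0/18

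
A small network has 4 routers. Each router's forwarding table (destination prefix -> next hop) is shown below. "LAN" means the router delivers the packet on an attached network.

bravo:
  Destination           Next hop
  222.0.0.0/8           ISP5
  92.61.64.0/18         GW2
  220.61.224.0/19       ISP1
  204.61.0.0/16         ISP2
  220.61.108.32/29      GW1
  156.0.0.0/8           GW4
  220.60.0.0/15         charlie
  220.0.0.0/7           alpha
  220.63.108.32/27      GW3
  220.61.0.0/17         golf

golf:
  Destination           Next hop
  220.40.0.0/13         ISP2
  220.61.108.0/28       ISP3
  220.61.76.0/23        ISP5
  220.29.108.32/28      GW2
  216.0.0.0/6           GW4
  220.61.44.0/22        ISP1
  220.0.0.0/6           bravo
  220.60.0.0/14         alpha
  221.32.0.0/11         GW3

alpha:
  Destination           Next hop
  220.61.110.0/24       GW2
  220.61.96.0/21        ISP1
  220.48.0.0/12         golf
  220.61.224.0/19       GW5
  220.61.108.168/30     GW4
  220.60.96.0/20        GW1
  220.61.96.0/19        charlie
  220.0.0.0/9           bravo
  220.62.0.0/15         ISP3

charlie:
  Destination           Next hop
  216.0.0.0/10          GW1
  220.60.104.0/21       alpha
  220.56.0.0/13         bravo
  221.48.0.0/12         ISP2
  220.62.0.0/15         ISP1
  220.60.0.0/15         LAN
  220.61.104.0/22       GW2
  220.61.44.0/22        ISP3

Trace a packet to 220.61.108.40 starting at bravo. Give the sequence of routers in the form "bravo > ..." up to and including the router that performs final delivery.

bravo > golf > alpha > charlie

At bravo: longest match for 220.61.108.40 is 220.61.0.0/17 -> golf
At golf: longest match for 220.61.108.40 is 220.60.0.0/14 -> alpha
At alpha: longest match for 220.61.108.40 is 220.61.96.0/19 -> charlie
At charlie: longest match for 220.61.108.40 is 220.60.0.0/15 -> LAN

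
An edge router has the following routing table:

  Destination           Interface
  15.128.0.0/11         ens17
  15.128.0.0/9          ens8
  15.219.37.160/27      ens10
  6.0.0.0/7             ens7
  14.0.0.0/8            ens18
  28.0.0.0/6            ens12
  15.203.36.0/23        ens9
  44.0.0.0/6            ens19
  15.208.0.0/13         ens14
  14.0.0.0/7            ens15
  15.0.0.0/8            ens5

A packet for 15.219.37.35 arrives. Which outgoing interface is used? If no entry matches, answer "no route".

ens8

Routes whose prefix contains 15.219.37.35:
  14.0.0.0/7 (14.0.0.0 - 15.255.255.255) -> ens15
  15.0.0.0/8 (15.0.0.0 - 15.255.255.255) -> ens5
  15.128.0.0/9 (15.128.0.0 - 15.255.255.255) -> ens8
More-specific entries that do NOT match:
  15.219.37.160/27 (15.219.37.160 - 15.219.37.191) does not contain 15.219.37.35
  15.203.36.0/23 (15.203.36.0 - 15.203.37.255) does not contain 15.219.37.35
  15.208.0.0/13 (15.208.0.0 - 15.215.255.255) does not contain 15.219.37.35
  15.128.0.0/11 (15.128.0.0 - 15.159.255.255) does not contain 15.219.37.35
Longest matching prefix is /9 -> interface ens8.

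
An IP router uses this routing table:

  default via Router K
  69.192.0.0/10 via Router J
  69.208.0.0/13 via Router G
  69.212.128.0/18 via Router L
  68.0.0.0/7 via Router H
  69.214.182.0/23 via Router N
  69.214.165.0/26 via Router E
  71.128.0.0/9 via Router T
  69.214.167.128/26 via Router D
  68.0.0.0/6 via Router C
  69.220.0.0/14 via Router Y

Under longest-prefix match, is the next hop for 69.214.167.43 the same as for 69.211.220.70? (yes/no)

69.214.167.43: longest match 69.208.0.0/13 -> Router G
69.211.220.70: longest match 69.208.0.0/13 -> Router G

yes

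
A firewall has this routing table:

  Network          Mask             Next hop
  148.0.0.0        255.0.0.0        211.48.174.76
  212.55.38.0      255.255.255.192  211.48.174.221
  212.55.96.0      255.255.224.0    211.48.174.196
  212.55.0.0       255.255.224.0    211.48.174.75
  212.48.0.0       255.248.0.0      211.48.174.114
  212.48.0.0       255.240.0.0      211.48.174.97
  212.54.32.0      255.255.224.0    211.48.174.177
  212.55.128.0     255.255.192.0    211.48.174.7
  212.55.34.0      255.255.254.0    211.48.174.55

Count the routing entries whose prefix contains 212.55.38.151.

Prefixes containing 212.55.38.151:
  212.48.0.0/12 (212.48.0.0 - 212.63.255.255)
  212.48.0.0/13 (212.48.0.0 - 212.55.255.255)
Total matching entries: 2.

2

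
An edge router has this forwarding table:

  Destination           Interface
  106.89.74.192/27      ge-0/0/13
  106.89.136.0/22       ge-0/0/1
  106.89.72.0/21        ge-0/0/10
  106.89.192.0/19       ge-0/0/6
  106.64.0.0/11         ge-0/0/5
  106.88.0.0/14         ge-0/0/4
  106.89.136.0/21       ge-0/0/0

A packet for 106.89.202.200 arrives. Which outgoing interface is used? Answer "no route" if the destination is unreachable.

Routes whose prefix contains 106.89.202.200:
  106.64.0.0/11 (106.64.0.0 - 106.95.255.255) -> ge-0/0/5
  106.88.0.0/14 (106.88.0.0 - 106.91.255.255) -> ge-0/0/4
  106.89.192.0/19 (106.89.192.0 - 106.89.223.255) -> ge-0/0/6
More-specific entries that do NOT match:
  106.89.74.192/27 (106.89.74.192 - 106.89.74.223) does not contain 106.89.202.200
  106.89.136.0/22 (106.89.136.0 - 106.89.139.255) does not contain 106.89.202.200
  106.89.72.0/21 (106.89.72.0 - 106.89.79.255) does not contain 106.89.202.200
  106.89.136.0/21 (106.89.136.0 - 106.89.143.255) does not contain 106.89.202.200
Longest matching prefix is /19 -> interface ge-0/0/6.

ge-0/0/6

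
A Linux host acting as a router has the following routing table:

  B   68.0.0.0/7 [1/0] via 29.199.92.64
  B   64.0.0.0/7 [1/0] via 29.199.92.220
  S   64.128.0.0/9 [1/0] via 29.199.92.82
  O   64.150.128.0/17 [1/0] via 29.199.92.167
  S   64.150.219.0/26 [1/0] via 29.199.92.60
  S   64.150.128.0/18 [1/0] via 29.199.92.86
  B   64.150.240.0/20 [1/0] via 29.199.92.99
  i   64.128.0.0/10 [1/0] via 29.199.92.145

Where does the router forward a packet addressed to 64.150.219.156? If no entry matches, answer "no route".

29.199.92.167

Routes whose prefix contains 64.150.219.156:
  64.0.0.0/7 (64.0.0.0 - 65.255.255.255) -> 29.199.92.220
  64.128.0.0/9 (64.128.0.0 - 64.255.255.255) -> 29.199.92.82
  64.128.0.0/10 (64.128.0.0 - 64.191.255.255) -> 29.199.92.145
  64.150.128.0/17 (64.150.128.0 - 64.150.255.255) -> 29.199.92.167
More-specific entries that do NOT match:
  64.150.219.0/26 (64.150.219.0 - 64.150.219.63) does not contain 64.150.219.156
  64.150.240.0/20 (64.150.240.0 - 64.150.255.255) does not contain 64.150.219.156
  64.150.128.0/18 (64.150.128.0 - 64.150.191.255) does not contain 64.150.219.156
Longest matching prefix is /17 -> next hop 29.199.92.167.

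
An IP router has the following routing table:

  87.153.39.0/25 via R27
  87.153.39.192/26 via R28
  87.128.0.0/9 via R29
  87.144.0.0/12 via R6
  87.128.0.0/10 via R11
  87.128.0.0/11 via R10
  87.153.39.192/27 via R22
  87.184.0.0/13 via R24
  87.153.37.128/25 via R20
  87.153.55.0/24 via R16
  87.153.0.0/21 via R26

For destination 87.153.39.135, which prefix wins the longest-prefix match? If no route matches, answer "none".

Entries matching 87.153.39.135:
  87.128.0.0/9 (87.128.0.0 - 87.255.255.255)
  87.128.0.0/10 (87.128.0.0 - 87.191.255.255)
  87.128.0.0/11 (87.128.0.0 - 87.159.255.255)
  87.144.0.0/12 (87.144.0.0 - 87.159.255.255)
Most specific is 87.144.0.0/12.

87.144.0.0/12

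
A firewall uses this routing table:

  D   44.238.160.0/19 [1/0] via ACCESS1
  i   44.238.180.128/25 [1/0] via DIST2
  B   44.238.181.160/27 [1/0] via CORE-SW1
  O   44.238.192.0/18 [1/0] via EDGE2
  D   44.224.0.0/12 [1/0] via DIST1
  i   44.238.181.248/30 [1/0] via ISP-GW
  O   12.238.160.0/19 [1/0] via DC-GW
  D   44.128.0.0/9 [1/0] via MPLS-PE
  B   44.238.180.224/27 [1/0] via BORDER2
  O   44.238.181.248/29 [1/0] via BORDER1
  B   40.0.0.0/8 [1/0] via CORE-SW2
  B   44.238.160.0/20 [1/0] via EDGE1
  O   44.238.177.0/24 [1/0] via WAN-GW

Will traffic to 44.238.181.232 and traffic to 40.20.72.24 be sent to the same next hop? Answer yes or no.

no

44.238.181.232: longest match 44.238.160.0/19 -> ACCESS1
40.20.72.24: longest match 40.0.0.0/8 -> CORE-SW2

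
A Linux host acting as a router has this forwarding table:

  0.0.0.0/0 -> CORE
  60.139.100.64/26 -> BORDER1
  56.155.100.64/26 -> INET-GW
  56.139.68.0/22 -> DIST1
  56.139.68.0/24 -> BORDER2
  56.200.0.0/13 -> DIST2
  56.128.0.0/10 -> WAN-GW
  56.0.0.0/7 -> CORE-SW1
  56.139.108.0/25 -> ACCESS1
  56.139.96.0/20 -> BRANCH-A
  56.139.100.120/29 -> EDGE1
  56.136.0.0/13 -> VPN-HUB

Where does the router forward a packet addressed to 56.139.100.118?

BRANCH-A

Routes whose prefix contains 56.139.100.118:
  0.0.0.0/0 (default, matches everything) -> CORE
  56.0.0.0/7 (56.0.0.0 - 57.255.255.255) -> CORE-SW1
  56.128.0.0/10 (56.128.0.0 - 56.191.255.255) -> WAN-GW
  56.136.0.0/13 (56.136.0.0 - 56.143.255.255) -> VPN-HUB
  56.139.96.0/20 (56.139.96.0 - 56.139.111.255) -> BRANCH-A
More-specific entries that do NOT match:
  56.139.100.120/29 (56.139.100.120 - 56.139.100.127) does not contain 56.139.100.118
  60.139.100.64/26 (60.139.100.64 - 60.139.100.127) does not contain 56.139.100.118
  56.155.100.64/26 (56.155.100.64 - 56.155.100.127) does not contain 56.139.100.118
  56.139.108.0/25 (56.139.108.0 - 56.139.108.127) does not contain 56.139.100.118
  56.139.68.0/24 (56.139.68.0 - 56.139.68.255) does not contain 56.139.100.118
  56.139.68.0/22 (56.139.68.0 - 56.139.71.255) does not contain 56.139.100.118
Longest matching prefix is /20 -> next hop BRANCH-A.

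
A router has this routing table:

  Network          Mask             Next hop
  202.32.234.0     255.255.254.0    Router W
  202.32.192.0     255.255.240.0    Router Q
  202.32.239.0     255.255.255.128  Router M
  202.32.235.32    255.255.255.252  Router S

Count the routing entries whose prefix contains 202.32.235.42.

Prefixes containing 202.32.235.42:
  202.32.234.0/23 (202.32.234.0 - 202.32.235.255)
Total matching entries: 1.

1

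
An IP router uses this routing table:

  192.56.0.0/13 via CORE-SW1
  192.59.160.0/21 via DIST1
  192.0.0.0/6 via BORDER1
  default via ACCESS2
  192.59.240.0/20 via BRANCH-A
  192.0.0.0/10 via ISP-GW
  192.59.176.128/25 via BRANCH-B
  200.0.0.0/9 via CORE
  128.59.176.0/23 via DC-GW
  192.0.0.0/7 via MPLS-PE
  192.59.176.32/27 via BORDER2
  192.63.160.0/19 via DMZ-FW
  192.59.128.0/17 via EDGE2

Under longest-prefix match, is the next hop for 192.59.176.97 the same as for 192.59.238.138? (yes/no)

yes

192.59.176.97: longest match 192.59.128.0/17 -> EDGE2
192.59.238.138: longest match 192.59.128.0/17 -> EDGE2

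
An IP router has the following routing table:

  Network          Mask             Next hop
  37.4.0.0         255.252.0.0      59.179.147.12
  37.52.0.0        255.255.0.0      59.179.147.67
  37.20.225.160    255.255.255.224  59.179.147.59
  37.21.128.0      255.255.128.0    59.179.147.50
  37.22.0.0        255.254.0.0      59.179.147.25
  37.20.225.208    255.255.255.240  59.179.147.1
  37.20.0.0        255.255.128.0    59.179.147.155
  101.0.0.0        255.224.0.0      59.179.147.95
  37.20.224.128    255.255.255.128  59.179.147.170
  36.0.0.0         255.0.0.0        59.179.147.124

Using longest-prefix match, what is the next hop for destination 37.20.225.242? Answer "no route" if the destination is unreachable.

No entry's prefix contains 37.20.225.242; there is no default route.

no route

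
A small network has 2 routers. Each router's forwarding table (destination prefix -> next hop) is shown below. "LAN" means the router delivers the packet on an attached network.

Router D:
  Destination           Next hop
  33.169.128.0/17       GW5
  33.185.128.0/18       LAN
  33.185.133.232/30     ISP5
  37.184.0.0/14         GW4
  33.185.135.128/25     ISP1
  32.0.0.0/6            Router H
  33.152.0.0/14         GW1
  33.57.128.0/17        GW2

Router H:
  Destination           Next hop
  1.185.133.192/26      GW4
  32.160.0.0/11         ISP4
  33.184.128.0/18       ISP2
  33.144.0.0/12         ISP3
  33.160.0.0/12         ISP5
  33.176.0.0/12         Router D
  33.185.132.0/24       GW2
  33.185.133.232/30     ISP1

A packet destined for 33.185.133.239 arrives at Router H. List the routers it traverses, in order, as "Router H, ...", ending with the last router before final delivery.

Router H, Router D

At Router H: longest match for 33.185.133.239 is 33.176.0.0/12 -> Router D
At Router D: longest match for 33.185.133.239 is 33.185.128.0/18 -> LAN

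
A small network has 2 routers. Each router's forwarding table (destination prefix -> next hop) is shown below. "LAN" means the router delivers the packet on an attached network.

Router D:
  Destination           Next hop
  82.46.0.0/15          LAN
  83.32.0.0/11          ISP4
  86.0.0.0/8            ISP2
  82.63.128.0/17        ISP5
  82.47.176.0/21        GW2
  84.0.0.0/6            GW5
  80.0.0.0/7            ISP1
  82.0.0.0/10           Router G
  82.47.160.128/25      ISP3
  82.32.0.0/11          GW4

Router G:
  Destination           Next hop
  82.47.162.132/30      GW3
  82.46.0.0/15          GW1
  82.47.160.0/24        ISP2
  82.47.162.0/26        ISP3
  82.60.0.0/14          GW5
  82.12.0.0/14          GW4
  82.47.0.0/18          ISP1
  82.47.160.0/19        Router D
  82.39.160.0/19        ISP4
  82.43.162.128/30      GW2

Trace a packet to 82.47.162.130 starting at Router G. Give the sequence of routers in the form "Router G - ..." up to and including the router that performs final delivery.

Router G - Router D

At Router G: longest match for 82.47.162.130 is 82.47.160.0/19 -> Router D
At Router D: longest match for 82.47.162.130 is 82.46.0.0/15 -> LAN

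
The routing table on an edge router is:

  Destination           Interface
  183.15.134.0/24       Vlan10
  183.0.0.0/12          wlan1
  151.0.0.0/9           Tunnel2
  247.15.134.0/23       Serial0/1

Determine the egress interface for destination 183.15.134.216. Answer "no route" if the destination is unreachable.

Routes whose prefix contains 183.15.134.216:
  183.0.0.0/12 (183.0.0.0 - 183.15.255.255) -> wlan1
  183.15.134.0/24 (183.15.134.0 - 183.15.134.255) -> Vlan10
Longest matching prefix is /24 -> interface Vlan10.

Vlan10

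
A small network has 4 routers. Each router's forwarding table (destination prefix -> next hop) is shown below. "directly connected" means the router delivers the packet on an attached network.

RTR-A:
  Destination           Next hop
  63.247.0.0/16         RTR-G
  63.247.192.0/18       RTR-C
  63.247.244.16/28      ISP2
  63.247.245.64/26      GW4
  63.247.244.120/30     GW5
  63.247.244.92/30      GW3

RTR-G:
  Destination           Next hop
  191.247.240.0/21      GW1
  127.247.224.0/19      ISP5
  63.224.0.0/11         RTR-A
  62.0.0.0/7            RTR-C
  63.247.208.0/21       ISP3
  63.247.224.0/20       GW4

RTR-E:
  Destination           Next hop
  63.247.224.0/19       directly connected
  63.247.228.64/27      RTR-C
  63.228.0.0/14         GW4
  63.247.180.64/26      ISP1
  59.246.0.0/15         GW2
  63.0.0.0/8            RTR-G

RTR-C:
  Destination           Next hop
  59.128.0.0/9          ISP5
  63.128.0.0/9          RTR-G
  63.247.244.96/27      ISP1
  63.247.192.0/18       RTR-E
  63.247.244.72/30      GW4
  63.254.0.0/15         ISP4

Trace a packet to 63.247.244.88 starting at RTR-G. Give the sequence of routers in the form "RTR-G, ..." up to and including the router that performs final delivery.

At RTR-G: longest match for 63.247.244.88 is 63.224.0.0/11 -> RTR-A
At RTR-A: longest match for 63.247.244.88 is 63.247.192.0/18 -> RTR-C
At RTR-C: longest match for 63.247.244.88 is 63.247.192.0/18 -> RTR-E
At RTR-E: longest match for 63.247.244.88 is 63.247.224.0/19 -> directly connected

RTR-G, RTR-A, RTR-C, RTR-E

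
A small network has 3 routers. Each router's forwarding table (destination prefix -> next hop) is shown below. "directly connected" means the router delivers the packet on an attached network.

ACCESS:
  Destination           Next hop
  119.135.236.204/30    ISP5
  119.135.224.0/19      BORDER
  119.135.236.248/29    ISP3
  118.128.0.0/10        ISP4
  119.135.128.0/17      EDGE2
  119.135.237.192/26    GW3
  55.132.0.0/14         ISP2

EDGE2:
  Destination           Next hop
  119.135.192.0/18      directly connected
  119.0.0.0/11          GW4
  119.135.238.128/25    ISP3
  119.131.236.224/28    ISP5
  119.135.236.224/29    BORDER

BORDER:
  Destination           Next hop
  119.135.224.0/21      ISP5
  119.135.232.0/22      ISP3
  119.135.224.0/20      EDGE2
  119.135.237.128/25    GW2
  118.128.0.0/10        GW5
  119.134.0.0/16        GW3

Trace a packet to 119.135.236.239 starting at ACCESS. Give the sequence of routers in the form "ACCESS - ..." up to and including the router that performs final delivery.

At ACCESS: longest match for 119.135.236.239 is 119.135.224.0/19 -> BORDER
At BORDER: longest match for 119.135.236.239 is 119.135.224.0/20 -> EDGE2
At EDGE2: longest match for 119.135.236.239 is 119.135.192.0/18 -> directly connected

ACCESS - BORDER - EDGE2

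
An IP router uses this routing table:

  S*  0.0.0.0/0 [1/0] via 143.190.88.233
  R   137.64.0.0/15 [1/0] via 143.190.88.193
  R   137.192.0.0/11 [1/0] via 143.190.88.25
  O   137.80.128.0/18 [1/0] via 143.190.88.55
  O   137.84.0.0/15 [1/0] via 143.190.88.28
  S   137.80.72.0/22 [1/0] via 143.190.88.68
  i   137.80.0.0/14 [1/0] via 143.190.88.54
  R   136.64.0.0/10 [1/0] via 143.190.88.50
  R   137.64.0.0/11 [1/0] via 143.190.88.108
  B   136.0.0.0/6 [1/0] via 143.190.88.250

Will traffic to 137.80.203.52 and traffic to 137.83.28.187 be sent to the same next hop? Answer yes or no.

yes

137.80.203.52: longest match 137.80.0.0/14 -> 143.190.88.54
137.83.28.187: longest match 137.80.0.0/14 -> 143.190.88.54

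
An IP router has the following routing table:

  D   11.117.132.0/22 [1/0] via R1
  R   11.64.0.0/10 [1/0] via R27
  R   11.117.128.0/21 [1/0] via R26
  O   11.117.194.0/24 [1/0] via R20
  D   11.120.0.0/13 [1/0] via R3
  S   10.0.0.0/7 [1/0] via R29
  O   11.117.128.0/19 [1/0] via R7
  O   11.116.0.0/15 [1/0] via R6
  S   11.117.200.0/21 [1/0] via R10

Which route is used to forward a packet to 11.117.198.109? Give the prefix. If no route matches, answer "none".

Entries matching 11.117.198.109:
  10.0.0.0/7 (10.0.0.0 - 11.255.255.255)
  11.64.0.0/10 (11.64.0.0 - 11.127.255.255)
  11.116.0.0/15 (11.116.0.0 - 11.117.255.255)
Most specific is 11.116.0.0/15.

11.116.0.0/15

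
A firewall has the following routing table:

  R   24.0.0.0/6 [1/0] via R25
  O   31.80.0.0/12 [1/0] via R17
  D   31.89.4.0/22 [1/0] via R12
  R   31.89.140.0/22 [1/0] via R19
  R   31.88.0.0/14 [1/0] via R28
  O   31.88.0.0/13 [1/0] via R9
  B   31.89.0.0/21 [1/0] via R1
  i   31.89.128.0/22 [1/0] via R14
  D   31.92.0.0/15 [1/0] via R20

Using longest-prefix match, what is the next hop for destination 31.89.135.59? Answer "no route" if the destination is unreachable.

R28

Routes whose prefix contains 31.89.135.59:
  31.80.0.0/12 (31.80.0.0 - 31.95.255.255) -> R17
  31.88.0.0/13 (31.88.0.0 - 31.95.255.255) -> R9
  31.88.0.0/14 (31.88.0.0 - 31.91.255.255) -> R28
More-specific entries that do NOT match:
  31.89.4.0/22 (31.89.4.0 - 31.89.7.255) does not contain 31.89.135.59
  31.89.140.0/22 (31.89.140.0 - 31.89.143.255) does not contain 31.89.135.59
  31.89.128.0/22 (31.89.128.0 - 31.89.131.255) does not contain 31.89.135.59
  31.89.0.0/21 (31.89.0.0 - 31.89.7.255) does not contain 31.89.135.59
  31.92.0.0/15 (31.92.0.0 - 31.93.255.255) does not contain 31.89.135.59
Longest matching prefix is /14 -> next hop R28.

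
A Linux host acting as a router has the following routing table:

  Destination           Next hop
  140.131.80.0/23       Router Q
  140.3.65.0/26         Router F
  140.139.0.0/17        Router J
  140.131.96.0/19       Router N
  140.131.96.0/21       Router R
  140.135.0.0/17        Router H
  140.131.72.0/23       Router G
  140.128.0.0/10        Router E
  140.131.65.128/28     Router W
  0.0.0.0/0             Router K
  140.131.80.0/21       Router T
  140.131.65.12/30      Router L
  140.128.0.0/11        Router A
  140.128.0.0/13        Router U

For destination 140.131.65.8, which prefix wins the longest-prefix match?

Entries matching 140.131.65.8:
  0.0.0.0/0 (default, matches everything)
  140.128.0.0/10 (140.128.0.0 - 140.191.255.255)
  140.128.0.0/11 (140.128.0.0 - 140.159.255.255)
  140.128.0.0/13 (140.128.0.0 - 140.135.255.255)
Most specific is 140.128.0.0/13.

140.128.0.0/13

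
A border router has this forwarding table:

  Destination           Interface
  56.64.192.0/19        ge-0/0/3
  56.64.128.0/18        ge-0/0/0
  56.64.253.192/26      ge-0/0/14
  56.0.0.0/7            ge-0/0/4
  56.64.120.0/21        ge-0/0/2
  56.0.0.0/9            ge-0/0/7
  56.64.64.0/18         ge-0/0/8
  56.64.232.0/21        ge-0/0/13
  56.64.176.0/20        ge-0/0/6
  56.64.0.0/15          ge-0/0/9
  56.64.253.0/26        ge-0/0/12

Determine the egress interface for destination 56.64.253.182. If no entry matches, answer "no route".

Routes whose prefix contains 56.64.253.182:
  56.0.0.0/7 (56.0.0.0 - 57.255.255.255) -> ge-0/0/4
  56.0.0.0/9 (56.0.0.0 - 56.127.255.255) -> ge-0/0/7
  56.64.0.0/15 (56.64.0.0 - 56.65.255.255) -> ge-0/0/9
More-specific entries that do NOT match:
  56.64.253.192/26 (56.64.253.192 - 56.64.253.255) does not contain 56.64.253.182
  56.64.253.0/26 (56.64.253.0 - 56.64.253.63) does not contain 56.64.253.182
  56.64.120.0/21 (56.64.120.0 - 56.64.127.255) does not contain 56.64.253.182
  56.64.232.0/21 (56.64.232.0 - 56.64.239.255) does not contain 56.64.253.182
  56.64.176.0/20 (56.64.176.0 - 56.64.191.255) does not contain 56.64.253.182
  56.64.192.0/19 (56.64.192.0 - 56.64.223.255) does not contain 56.64.253.182
  56.64.128.0/18 (56.64.128.0 - 56.64.191.255) does not contain 56.64.253.182
  56.64.64.0/18 (56.64.64.0 - 56.64.127.255) does not contain 56.64.253.182
Longest matching prefix is /15 -> interface ge-0/0/9.

ge-0/0/9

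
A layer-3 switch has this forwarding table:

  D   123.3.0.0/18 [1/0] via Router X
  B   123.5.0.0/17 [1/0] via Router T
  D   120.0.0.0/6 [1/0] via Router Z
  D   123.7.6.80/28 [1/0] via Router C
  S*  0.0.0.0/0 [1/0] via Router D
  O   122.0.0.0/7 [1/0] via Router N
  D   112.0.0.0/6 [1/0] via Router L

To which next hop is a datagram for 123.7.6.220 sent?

Router N

Routes whose prefix contains 123.7.6.220:
  0.0.0.0/0 (default, matches everything) -> Router D
  120.0.0.0/6 (120.0.0.0 - 123.255.255.255) -> Router Z
  122.0.0.0/7 (122.0.0.0 - 123.255.255.255) -> Router N
More-specific entries that do NOT match:
  123.7.6.80/28 (123.7.6.80 - 123.7.6.95) does not contain 123.7.6.220
  123.3.0.0/18 (123.3.0.0 - 123.3.63.255) does not contain 123.7.6.220
  123.5.0.0/17 (123.5.0.0 - 123.5.127.255) does not contain 123.7.6.220
Longest matching prefix is /7 -> next hop Router N.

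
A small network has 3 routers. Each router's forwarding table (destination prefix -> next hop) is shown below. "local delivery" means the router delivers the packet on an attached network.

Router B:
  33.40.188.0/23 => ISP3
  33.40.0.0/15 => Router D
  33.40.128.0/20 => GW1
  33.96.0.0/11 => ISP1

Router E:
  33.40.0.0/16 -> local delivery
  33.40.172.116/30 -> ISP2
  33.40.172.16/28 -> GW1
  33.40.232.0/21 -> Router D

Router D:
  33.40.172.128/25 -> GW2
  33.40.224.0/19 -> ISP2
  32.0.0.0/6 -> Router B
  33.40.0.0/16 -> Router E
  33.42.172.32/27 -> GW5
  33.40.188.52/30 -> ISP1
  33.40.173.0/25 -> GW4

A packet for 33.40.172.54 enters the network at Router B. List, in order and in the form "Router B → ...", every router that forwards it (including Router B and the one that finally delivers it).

Router B → Router D → Router E

At Router B: longest match for 33.40.172.54 is 33.40.0.0/15 -> Router D
At Router D: longest match for 33.40.172.54 is 33.40.0.0/16 -> Router E
At Router E: longest match for 33.40.172.54 is 33.40.0.0/16 -> local delivery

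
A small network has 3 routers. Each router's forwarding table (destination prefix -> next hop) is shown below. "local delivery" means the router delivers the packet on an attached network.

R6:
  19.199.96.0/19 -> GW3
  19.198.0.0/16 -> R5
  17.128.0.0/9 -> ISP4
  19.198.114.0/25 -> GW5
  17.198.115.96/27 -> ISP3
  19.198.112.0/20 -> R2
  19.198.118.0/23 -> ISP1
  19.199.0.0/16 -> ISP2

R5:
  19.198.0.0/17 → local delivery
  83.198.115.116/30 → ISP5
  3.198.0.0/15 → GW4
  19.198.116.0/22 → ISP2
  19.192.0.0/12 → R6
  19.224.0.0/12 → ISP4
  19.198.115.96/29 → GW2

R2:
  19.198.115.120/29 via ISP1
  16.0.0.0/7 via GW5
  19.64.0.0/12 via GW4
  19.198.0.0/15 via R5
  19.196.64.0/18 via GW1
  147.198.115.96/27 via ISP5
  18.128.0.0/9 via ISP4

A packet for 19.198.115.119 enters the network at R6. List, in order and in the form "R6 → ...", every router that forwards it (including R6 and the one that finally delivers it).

R6 → R2 → R5

At R6: longest match for 19.198.115.119 is 19.198.112.0/20 -> R2
At R2: longest match for 19.198.115.119 is 19.198.0.0/15 -> R5
At R5: longest match for 19.198.115.119 is 19.198.0.0/17 -> local delivery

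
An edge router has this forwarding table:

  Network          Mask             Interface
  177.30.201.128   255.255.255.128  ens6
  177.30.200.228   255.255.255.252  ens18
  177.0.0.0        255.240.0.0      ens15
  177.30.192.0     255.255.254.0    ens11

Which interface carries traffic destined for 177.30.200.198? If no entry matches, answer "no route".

no route

No entry's prefix contains 177.30.200.198; there is no default route.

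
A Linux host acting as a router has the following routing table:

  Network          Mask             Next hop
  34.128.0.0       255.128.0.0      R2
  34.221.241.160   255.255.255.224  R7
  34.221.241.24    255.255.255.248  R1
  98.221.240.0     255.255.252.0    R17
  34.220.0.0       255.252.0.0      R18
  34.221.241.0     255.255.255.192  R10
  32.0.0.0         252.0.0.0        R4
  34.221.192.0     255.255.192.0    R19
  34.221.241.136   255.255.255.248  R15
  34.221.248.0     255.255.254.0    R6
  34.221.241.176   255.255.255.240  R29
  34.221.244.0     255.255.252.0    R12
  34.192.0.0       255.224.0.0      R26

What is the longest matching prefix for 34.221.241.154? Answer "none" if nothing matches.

Entries matching 34.221.241.154:
  32.0.0.0/6 (32.0.0.0 - 35.255.255.255)
  34.128.0.0/9 (34.128.0.0 - 34.255.255.255)
  34.192.0.0/11 (34.192.0.0 - 34.223.255.255)
  34.220.0.0/14 (34.220.0.0 - 34.223.255.255)
  34.221.192.0/18 (34.221.192.0 - 34.221.255.255)
Most specific is 34.221.192.0/18.

34.221.192.0/18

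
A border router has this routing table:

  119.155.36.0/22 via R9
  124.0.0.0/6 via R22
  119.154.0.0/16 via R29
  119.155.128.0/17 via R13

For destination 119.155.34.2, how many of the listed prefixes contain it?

0

No listed prefix contains 119.155.34.2.
Total matching entries: 0.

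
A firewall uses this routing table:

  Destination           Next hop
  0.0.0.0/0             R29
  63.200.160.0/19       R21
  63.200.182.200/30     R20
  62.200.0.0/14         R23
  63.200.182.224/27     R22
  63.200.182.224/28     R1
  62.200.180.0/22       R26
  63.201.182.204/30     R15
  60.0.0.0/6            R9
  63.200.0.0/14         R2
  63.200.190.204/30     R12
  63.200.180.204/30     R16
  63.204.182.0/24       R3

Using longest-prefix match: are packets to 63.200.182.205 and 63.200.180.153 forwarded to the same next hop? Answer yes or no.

63.200.182.205: longest match 63.200.160.0/19 -> R21
63.200.180.153: longest match 63.200.160.0/19 -> R21

yes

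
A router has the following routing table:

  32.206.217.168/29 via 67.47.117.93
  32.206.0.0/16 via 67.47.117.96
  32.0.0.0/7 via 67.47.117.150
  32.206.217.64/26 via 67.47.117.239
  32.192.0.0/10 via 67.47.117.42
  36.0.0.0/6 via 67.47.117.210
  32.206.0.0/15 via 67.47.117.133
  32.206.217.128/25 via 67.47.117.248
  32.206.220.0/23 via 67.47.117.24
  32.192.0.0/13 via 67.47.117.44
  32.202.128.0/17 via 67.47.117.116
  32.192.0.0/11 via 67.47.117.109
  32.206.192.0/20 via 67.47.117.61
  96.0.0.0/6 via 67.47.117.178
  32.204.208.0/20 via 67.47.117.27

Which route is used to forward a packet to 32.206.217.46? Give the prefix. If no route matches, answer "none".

32.206.0.0/16

Entries matching 32.206.217.46:
  32.0.0.0/7 (32.0.0.0 - 33.255.255.255)
  32.192.0.0/10 (32.192.0.0 - 32.255.255.255)
  32.192.0.0/11 (32.192.0.0 - 32.223.255.255)
  32.206.0.0/15 (32.206.0.0 - 32.207.255.255)
  32.206.0.0/16 (32.206.0.0 - 32.206.255.255)
Most specific is 32.206.0.0/16.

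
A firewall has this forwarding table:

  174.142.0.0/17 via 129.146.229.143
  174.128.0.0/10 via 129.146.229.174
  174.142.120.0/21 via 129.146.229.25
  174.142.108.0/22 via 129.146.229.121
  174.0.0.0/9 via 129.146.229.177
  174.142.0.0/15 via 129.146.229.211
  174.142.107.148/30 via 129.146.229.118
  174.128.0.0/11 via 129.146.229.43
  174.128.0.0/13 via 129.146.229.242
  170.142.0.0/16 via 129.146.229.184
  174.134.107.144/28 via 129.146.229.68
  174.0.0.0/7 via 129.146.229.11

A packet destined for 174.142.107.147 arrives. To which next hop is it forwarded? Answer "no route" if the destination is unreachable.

Routes whose prefix contains 174.142.107.147:
  174.0.0.0/7 (174.0.0.0 - 175.255.255.255) -> 129.146.229.11
  174.128.0.0/10 (174.128.0.0 - 174.191.255.255) -> 129.146.229.174
  174.128.0.0/11 (174.128.0.0 - 174.159.255.255) -> 129.146.229.43
  174.142.0.0/15 (174.142.0.0 - 174.143.255.255) -> 129.146.229.211
  174.142.0.0/17 (174.142.0.0 - 174.142.127.255) -> 129.146.229.143
More-specific entries that do NOT match:
  174.142.107.148/30 (174.142.107.148 - 174.142.107.151) does not contain 174.142.107.147
  174.134.107.144/28 (174.134.107.144 - 174.134.107.159) does not contain 174.142.107.147
  174.142.108.0/22 (174.142.108.0 - 174.142.111.255) does not contain 174.142.107.147
  174.142.120.0/21 (174.142.120.0 - 174.142.127.255) does not contain 174.142.107.147
Longest matching prefix is /17 -> next hop 129.146.229.143.

129.146.229.143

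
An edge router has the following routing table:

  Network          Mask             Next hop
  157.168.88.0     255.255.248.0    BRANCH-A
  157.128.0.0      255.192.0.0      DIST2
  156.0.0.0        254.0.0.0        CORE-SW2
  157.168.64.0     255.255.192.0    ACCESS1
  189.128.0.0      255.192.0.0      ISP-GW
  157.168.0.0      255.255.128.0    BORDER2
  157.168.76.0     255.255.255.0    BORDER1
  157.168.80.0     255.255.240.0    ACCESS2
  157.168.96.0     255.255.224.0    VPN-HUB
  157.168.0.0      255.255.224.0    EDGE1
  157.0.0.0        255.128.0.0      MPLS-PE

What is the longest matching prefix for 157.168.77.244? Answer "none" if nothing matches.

Entries matching 157.168.77.244:
  156.0.0.0/7 (156.0.0.0 - 157.255.255.255)
  157.128.0.0/10 (157.128.0.0 - 157.191.255.255)
  157.168.0.0/17 (157.168.0.0 - 157.168.127.255)
  157.168.64.0/18 (157.168.64.0 - 157.168.127.255)
Most specific is 157.168.64.0/18.

157.168.64.0/18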